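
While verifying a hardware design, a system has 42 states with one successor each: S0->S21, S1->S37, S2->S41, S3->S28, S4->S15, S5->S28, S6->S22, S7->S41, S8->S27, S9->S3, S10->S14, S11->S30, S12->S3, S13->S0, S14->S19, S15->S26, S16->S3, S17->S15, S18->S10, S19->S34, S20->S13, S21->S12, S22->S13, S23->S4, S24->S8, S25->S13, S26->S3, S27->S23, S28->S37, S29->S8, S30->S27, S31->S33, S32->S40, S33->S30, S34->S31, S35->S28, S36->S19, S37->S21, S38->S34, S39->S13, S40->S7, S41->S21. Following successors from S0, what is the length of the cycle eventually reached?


Trace from S0 until a state repeats:
  S0 -> S21 -> S12 -> S3 -> S28 -> S37 -> S21
S21 first seen at step 1, revisited at step 6.
Cycle length = 6 - 1 = 5

5


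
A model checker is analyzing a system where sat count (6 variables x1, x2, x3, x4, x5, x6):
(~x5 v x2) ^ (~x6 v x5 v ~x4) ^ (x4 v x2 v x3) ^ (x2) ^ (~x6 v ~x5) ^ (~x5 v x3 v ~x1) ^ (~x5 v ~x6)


CNF with 7 clauses over 6 vars (64 assignments).
An assignment satisfies CNF iff every clause has >=1 true literal.
Check each row (bits = x1,x2,x3,x4,x5,x6; clause T/F shown):
  row 0 [000000]: clauses=TTFFTTT -> 0
  row 1 [000001]: clauses=TTFFTTT -> 0
  row 2 [000010]: clauses=FTFFTTT -> 0
  row 3 [000011]: clauses=FTFFFTF -> 0
  row 4 [000100]: clauses=TTTFTTT -> 0
  (every remaining row is evaluated the same way; all 64 results are listed next)
Full result column, 8 rows per line (x1,x2,x3 fixed per line; x4,x5,x6 runs 000..111 left to right):
  rows 0-7 [x1,x2,x3=000]: 00000000  (ones: 0)
  rows 8-15 [x1,x2,x3=001]: 00000000  (ones: 0)
  rows 16-23 [x1,x2,x3=010]: 11101010  (ones: 5)
  rows 24-31 [x1,x2,x3=011]: 11101010  (ones: 5)
  rows 32-39 [x1,x2,x3=100]: 00000000  (ones: 0)
  rows 40-47 [x1,x2,x3=101]: 00000000  (ones: 0)
  rows 48-55 [x1,x2,x3=110]: 11001000  (ones: 3)
  rows 56-63 [x1,x2,x3=111]: 11101010  (ones: 5)
Satisfying assignments = 0+0+5+5+0+0+3+5 = 18

18


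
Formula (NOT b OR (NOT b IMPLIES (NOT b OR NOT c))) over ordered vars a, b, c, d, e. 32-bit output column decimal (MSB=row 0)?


Formula: (NOT b OR (NOT b IMPLIES (NOT b OR NOT c))) over a, b, c, d, e (32 rows)
Evaluate each row (bits = a,b,c,d,e, MSB first):
  row 0 [00000]: (NOT 0 OR (NOT 0 IMPLIES (NOT 0 OR NOT 0))) -> 1
  row 1 [00001]: (NOT 0 OR (NOT 0 IMPLIES (NOT 0 OR NOT 0))) -> 1
  row 2 [00010]: (NOT 0 OR (NOT 0 IMPLIES (NOT 0 OR NOT 0))) -> 1
  row 3 [00011]: (NOT 0 OR (NOT 0 IMPLIES (NOT 0 OR NOT 0))) -> 1
  row 4 [00100]: (NOT 0 OR (NOT 0 IMPLIES (NOT 0 OR NOT 1))) -> 1
  row 5 [00101]: (NOT 0 OR (NOT 0 IMPLIES (NOT 0 OR NOT 1))) -> 1
  row 6 [00110]: (NOT 0 OR (NOT 0 IMPLIES (NOT 0 OR NOT 1))) -> 1
  row 7 [00111]: (NOT 0 OR (NOT 0 IMPLIES (NOT 0 OR NOT 1))) -> 1
  row 8 [01000]: (NOT 1 OR (NOT 1 IMPLIES (NOT 1 OR NOT 0))) -> 1
  row 9 [01001]: (NOT 1 OR (NOT 1 IMPLIES (NOT 1 OR NOT 0))) -> 1
  row 10 [01010]: (NOT 1 OR (NOT 1 IMPLIES (NOT 1 OR NOT 0))) -> 1
  row 11 [01011]: (NOT 1 OR (NOT 1 IMPLIES (NOT 1 OR NOT 0))) -> 1
  row 12 [01100]: (NOT 1 OR (NOT 1 IMPLIES (NOT 1 OR NOT 1))) -> 1
  row 13 [01101]: (NOT 1 OR (NOT 1 IMPLIES (NOT 1 OR NOT 1))) -> 1
  row 14 [01110]: (NOT 1 OR (NOT 1 IMPLIES (NOT 1 OR NOT 1))) -> 1
  row 15 [01111]: (NOT 1 OR (NOT 1 IMPLIES (NOT 1 OR NOT 1))) -> 1
  row 16 [10000]: (NOT 0 OR (NOT 0 IMPLIES (NOT 0 OR NOT 0))) -> 1
  row 17 [10001]: (NOT 0 OR (NOT 0 IMPLIES (NOT 0 OR NOT 0))) -> 1
  row 18 [10010]: (NOT 0 OR (NOT 0 IMPLIES (NOT 0 OR NOT 0))) -> 1
  row 19 [10011]: (NOT 0 OR (NOT 0 IMPLIES (NOT 0 OR NOT 0))) -> 1
  row 20 [10100]: (NOT 0 OR (NOT 0 IMPLIES (NOT 0 OR NOT 1))) -> 1
  row 21 [10101]: (NOT 0 OR (NOT 0 IMPLIES (NOT 0 OR NOT 1))) -> 1
  row 22 [10110]: (NOT 0 OR (NOT 0 IMPLIES (NOT 0 OR NOT 1))) -> 1
  row 23 [10111]: (NOT 0 OR (NOT 0 IMPLIES (NOT 0 OR NOT 1))) -> 1
  row 24 [11000]: (NOT 1 OR (NOT 1 IMPLIES (NOT 1 OR NOT 0))) -> 1
  row 25 [11001]: (NOT 1 OR (NOT 1 IMPLIES (NOT 1 OR NOT 0))) -> 1
  row 26 [11010]: (NOT 1 OR (NOT 1 IMPLIES (NOT 1 OR NOT 0))) -> 1
  row 27 [11011]: (NOT 1 OR (NOT 1 IMPLIES (NOT 1 OR NOT 0))) -> 1
  row 28 [11100]: (NOT 1 OR (NOT 1 IMPLIES (NOT 1 OR NOT 1))) -> 1
  row 29 [11101]: (NOT 1 OR (NOT 1 IMPLIES (NOT 1 OR NOT 1))) -> 1
  row 30 [11110]: (NOT 1 OR (NOT 1 IMPLIES (NOT 1 OR NOT 1))) -> 1
  row 31 [11111]: (NOT 1 OR (NOT 1 IMPLIES (NOT 1 OR NOT 1))) -> 1
Full result column, 4 rows per line (a,b,c fixed per line; d,e runs 00..11 left to right):
  rows 0-3 [a,b,c=000]: 1111  = hex F
  rows 4-7 [a,b,c=001]: 1111  = hex F
  rows 8-11 [a,b,c=010]: 1111  = hex F
  rows 12-15 [a,b,c=011]: 1111  = hex F
  rows 16-19 [a,b,c=100]: 1111  = hex F
  rows 20-23 [a,b,c=101]: 1111  = hex F
  rows 24-27 [a,b,c=110]: 1111  = hex F
  rows 28-31 [a,b,c=111]: 1111  = hex F
Output column (row 0 .. row 31) = 11111111111111111111111111111111
Output column grouped in 4s = 1111 1111 1111 1111 1111 1111 1111 1111 = 0xFFFFFFFF
Convert to decimal digit by digit (value = value*16 + digit):
  F -> 15
  15*16 + 15 (F) = 255
  255*16 + 15 (F) = 4095
  4095*16 + 15 (F) = 65535
  65535*16 + 15 (F) = 1048575
  1048575*16 + 15 (F) = 16777215
  16777215*16 + 15 (F) = 268435455
  268435455*16 + 15 (F) = 4294967295
Decimal = 4294967295

4294967295


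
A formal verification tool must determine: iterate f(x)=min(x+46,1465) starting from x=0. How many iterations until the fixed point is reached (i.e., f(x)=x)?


Step 1: x=0, cap=1465, increment=46
Step 2: x grows by 46 each step until capped at 1465; fixed point is x=1465
Step 3: iterations = ceil(1465/46) = 32

32


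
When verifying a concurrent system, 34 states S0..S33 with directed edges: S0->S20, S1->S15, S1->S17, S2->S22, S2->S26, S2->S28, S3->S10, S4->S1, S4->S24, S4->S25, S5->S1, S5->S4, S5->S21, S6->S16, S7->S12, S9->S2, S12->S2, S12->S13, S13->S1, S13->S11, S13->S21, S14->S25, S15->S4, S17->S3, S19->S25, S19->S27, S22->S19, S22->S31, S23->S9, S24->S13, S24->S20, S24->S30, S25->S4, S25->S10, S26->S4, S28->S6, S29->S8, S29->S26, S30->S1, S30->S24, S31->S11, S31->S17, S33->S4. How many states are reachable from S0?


BFS from S0:
  layer 0: {S0}
  layer 1: {S20}
Reachable set: {S0, S20}
Count = 2

2


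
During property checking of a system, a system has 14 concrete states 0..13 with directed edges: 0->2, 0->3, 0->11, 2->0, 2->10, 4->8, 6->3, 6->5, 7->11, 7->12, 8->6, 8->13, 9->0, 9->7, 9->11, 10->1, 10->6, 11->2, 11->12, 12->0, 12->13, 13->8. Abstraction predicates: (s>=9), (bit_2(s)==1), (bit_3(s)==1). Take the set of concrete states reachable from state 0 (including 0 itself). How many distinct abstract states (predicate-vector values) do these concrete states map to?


BFS from 0:
Concrete reachable: {0, 1, 2, 3, 5, 6, 8, 10, 11, 12, 13}
Abstract via predicates (s>=9), (bit_2(s)==1), (bit_3(s)==1):
  (0,0,0) <- {0, 1, 2, 3}
  (0,0,1) <- {8}
  (0,1,0) <- {5, 6}
  (1,0,1) <- {10, 11}
  (1,1,1) <- {12, 13}
Distinct abstract states = 5

5


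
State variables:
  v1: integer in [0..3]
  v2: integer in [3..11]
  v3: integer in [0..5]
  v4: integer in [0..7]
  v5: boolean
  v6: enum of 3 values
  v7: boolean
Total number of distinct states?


State space = product of domain sizes of all variables.
Domain sizes:
  v1 (integer in [0..3]): 4
  v2 (integer in [3..11]): 9
  v3 (integer in [0..5]): 6
  v4 (integer in [0..7]): 8
  v5 (boolean): 2
  v6 (enum of 3 values): 3
  v7 (boolean): 2
Product = 4 * 9 * 6 * 8 * 2 * 3 * 2 = 20736

20736


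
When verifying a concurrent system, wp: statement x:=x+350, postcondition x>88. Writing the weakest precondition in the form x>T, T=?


Formula: wp(x:=E, P) = P[E/x] (substitute E for x in postcondition)
Step 1: Postcondition: x>88
Step 2: Substitute x+350 for x: x+350>88
Step 3: Solve for x: x > 88-350 = -262

-262


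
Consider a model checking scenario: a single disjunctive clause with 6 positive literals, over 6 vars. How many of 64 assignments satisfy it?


Step 1: Total=2^6=64
Step 2: Unsat when all 6 false: 2^0=1
Step 3: Sat=64-1=63

63


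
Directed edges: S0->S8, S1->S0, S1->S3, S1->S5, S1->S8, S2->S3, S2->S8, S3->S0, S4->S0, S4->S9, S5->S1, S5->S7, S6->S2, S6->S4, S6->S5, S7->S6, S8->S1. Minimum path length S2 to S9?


BFS layer-by-layer from S2:
  dist 0: {S2}
  dist 1: {S3, S8}
  dist 2: {S0, S1}
  dist 3: {S5}
  dist 4: {S7}
  dist 5: {S6}
  dist 6: {S4}
  dist 7: {S9}
  -> S9 reached at distance 7
Shortest path length = 7

7


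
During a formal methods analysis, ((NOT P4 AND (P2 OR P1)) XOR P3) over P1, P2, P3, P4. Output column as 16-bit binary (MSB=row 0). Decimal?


Formula: ((NOT P4 AND (P2 OR P1)) XOR P3) over P1, P2, P3, P4 (16 rows)
Evaluate each row (bits = P1,P2,P3,P4, MSB first):
  row 0 [0000]: ((NOT 0 AND (0 OR 0)) XOR 0) -> 0
  row 1 [0001]: ((NOT 1 AND (0 OR 0)) XOR 0) -> 0
  row 2 [0010]: ((NOT 0 AND (0 OR 0)) XOR 1) -> 1
  row 3 [0011]: ((NOT 1 AND (0 OR 0)) XOR 1) -> 1
  row 4 [0100]: ((NOT 0 AND (1 OR 0)) XOR 0) -> 1
  row 5 [0101]: ((NOT 1 AND (1 OR 0)) XOR 0) -> 0
  row 6 [0110]: ((NOT 0 AND (1 OR 0)) XOR 1) -> 0
  row 7 [0111]: ((NOT 1 AND (1 OR 0)) XOR 1) -> 1
  row 8 [1000]: ((NOT 0 AND (0 OR 1)) XOR 0) -> 1
  row 9 [1001]: ((NOT 1 AND (0 OR 1)) XOR 0) -> 0
  row 10 [1010]: ((NOT 0 AND (0 OR 1)) XOR 1) -> 0
  row 11 [1011]: ((NOT 1 AND (0 OR 1)) XOR 1) -> 1
  row 12 [1100]: ((NOT 0 AND (1 OR 1)) XOR 0) -> 1
  row 13 [1101]: ((NOT 1 AND (1 OR 1)) XOR 0) -> 0
  row 14 [1110]: ((NOT 0 AND (1 OR 1)) XOR 1) -> 0
  row 15 [1111]: ((NOT 1 AND (1 OR 1)) XOR 1) -> 1
Full result column, 4 rows per line (P1,P2 fixed per line; P3,P4 runs 00..11 left to right):
  rows 0-3 [P1,P2=00]: 0011  = hex 3
  rows 4-7 [P1,P2=01]: 1001  = hex 9
  rows 8-11 [P1,P2=10]: 1001  = hex 9
  rows 12-15 [P1,P2=11]: 1001  = hex 9
Output column (row 0 .. row 15) = 0011100110011001
Output column grouped in 4s = 0011 1001 1001 1001 = 0x3999
Convert to decimal digit by digit (value = value*16 + digit):
  3 -> 3
  3*16 + 9 = 57
  57*16 + 9 = 921
  921*16 + 9 = 14745
Decimal = 14745

14745


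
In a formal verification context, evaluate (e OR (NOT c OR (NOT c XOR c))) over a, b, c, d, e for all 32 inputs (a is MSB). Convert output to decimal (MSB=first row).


Formula: (e OR (NOT c OR (NOT c XOR c))) over a, b, c, d, e (32 rows)
Evaluate each row (bits = a,b,c,d,e, MSB first):
  row 0 [00000]: (0 OR (NOT 0 OR (NOT 0 XOR 0))) -> 1
  row 1 [00001]: (1 OR (NOT 0 OR (NOT 0 XOR 0))) -> 1
  row 2 [00010]: (0 OR (NOT 0 OR (NOT 0 XOR 0))) -> 1
  row 3 [00011]: (1 OR (NOT 0 OR (NOT 0 XOR 0))) -> 1
  row 4 [00100]: (0 OR (NOT 1 OR (NOT 1 XOR 1))) -> 1
  row 5 [00101]: (1 OR (NOT 1 OR (NOT 1 XOR 1))) -> 1
  row 6 [00110]: (0 OR (NOT 1 OR (NOT 1 XOR 1))) -> 1
  row 7 [00111]: (1 OR (NOT 1 OR (NOT 1 XOR 1))) -> 1
  row 8 [01000]: (0 OR (NOT 0 OR (NOT 0 XOR 0))) -> 1
  row 9 [01001]: (1 OR (NOT 0 OR (NOT 0 XOR 0))) -> 1
  row 10 [01010]: (0 OR (NOT 0 OR (NOT 0 XOR 0))) -> 1
  row 11 [01011]: (1 OR (NOT 0 OR (NOT 0 XOR 0))) -> 1
  row 12 [01100]: (0 OR (NOT 1 OR (NOT 1 XOR 1))) -> 1
  row 13 [01101]: (1 OR (NOT 1 OR (NOT 1 XOR 1))) -> 1
  row 14 [01110]: (0 OR (NOT 1 OR (NOT 1 XOR 1))) -> 1
  row 15 [01111]: (1 OR (NOT 1 OR (NOT 1 XOR 1))) -> 1
  row 16 [10000]: (0 OR (NOT 0 OR (NOT 0 XOR 0))) -> 1
  row 17 [10001]: (1 OR (NOT 0 OR (NOT 0 XOR 0))) -> 1
  row 18 [10010]: (0 OR (NOT 0 OR (NOT 0 XOR 0))) -> 1
  row 19 [10011]: (1 OR (NOT 0 OR (NOT 0 XOR 0))) -> 1
  row 20 [10100]: (0 OR (NOT 1 OR (NOT 1 XOR 1))) -> 1
  row 21 [10101]: (1 OR (NOT 1 OR (NOT 1 XOR 1))) -> 1
  row 22 [10110]: (0 OR (NOT 1 OR (NOT 1 XOR 1))) -> 1
  row 23 [10111]: (1 OR (NOT 1 OR (NOT 1 XOR 1))) -> 1
  row 24 [11000]: (0 OR (NOT 0 OR (NOT 0 XOR 0))) -> 1
  row 25 [11001]: (1 OR (NOT 0 OR (NOT 0 XOR 0))) -> 1
  row 26 [11010]: (0 OR (NOT 0 OR (NOT 0 XOR 0))) -> 1
  row 27 [11011]: (1 OR (NOT 0 OR (NOT 0 XOR 0))) -> 1
  row 28 [11100]: (0 OR (NOT 1 OR (NOT 1 XOR 1))) -> 1
  row 29 [11101]: (1 OR (NOT 1 OR (NOT 1 XOR 1))) -> 1
  row 30 [11110]: (0 OR (NOT 1 OR (NOT 1 XOR 1))) -> 1
  row 31 [11111]: (1 OR (NOT 1 OR (NOT 1 XOR 1))) -> 1
Full result column, 4 rows per line (a,b,c fixed per line; d,e runs 00..11 left to right):
  rows 0-3 [a,b,c=000]: 1111  = hex F
  rows 4-7 [a,b,c=001]: 1111  = hex F
  rows 8-11 [a,b,c=010]: 1111  = hex F
  rows 12-15 [a,b,c=011]: 1111  = hex F
  rows 16-19 [a,b,c=100]: 1111  = hex F
  rows 20-23 [a,b,c=101]: 1111  = hex F
  rows 24-27 [a,b,c=110]: 1111  = hex F
  rows 28-31 [a,b,c=111]: 1111  = hex F
Output column (row 0 .. row 31) = 11111111111111111111111111111111
Output column grouped in 4s = 1111 1111 1111 1111 1111 1111 1111 1111 = 0xFFFFFFFF
Convert to decimal digit by digit (value = value*16 + digit):
  F -> 15
  15*16 + 15 (F) = 255
  255*16 + 15 (F) = 4095
  4095*16 + 15 (F) = 65535
  65535*16 + 15 (F) = 1048575
  1048575*16 + 15 (F) = 16777215
  16777215*16 + 15 (F) = 268435455
  268435455*16 + 15 (F) = 4294967295
Decimal = 4294967295

4294967295


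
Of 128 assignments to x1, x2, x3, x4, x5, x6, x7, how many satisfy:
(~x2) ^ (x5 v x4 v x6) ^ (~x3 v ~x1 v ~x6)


CNF with 3 clauses over 7 vars (128 assignments).
An assignment satisfies CNF iff every clause has >=1 true literal.
Check each row (bits = x1,x2,x3,x4,x5,x6,x7; clause T/F shown):
  row 0 [0000000]: clauses=TFT -> 0
  row 1 [0000001]: clauses=TFT -> 0
  row 2 [0000010]: clauses=TTT -> 1
  row 3 [0000011]: clauses=TTT -> 1
  row 4 [0000100]: clauses=TTT -> 1
  (every remaining row is evaluated the same way; all 128 results are listed next)
Full result column, 8 rows per line (x1,x2,x3,x4 fixed per line; x5,x6,x7 runs 000..111 left to right):
  rows 0-7 [x1,x2,x3,x4=0000]: 00111111  (ones: 6)
  rows 8-15 [x1,x2,x3,x4=0001]: 11111111  (ones: 8)
  rows 16-23 [x1,x2,x3,x4=0010]: 00111111  (ones: 6)
  rows 24-31 [x1,x2,x3,x4=0011]: 11111111  (ones: 8)
  rows 32-39 [x1,x2,x3,x4=0100]: 00000000  (ones: 0)
  rows 40-47 [x1,x2,x3,x4=0101]: 00000000  (ones: 0)
  rows 48-55 [x1,x2,x3,x4=0110]: 00000000  (ones: 0)
  rows 56-63 [x1,x2,x3,x4=0111]: 00000000  (ones: 0)
  rows 64-71 [x1,x2,x3,x4=1000]: 00111111  (ones: 6)
  rows 72-79 [x1,x2,x3,x4=1001]: 11111111  (ones: 8)
  rows 80-87 [x1,x2,x3,x4=1010]: 00001100  (ones: 2)
  rows 88-95 [x1,x2,x3,x4=1011]: 11001100  (ones: 4)
  rows 96-103 [x1,x2,x3,x4=1100]: 00000000  (ones: 0)
  rows 104-111 [x1,x2,x3,x4=1101]: 00000000  (ones: 0)
  rows 112-119 [x1,x2,x3,x4=1110]: 00000000  (ones: 0)
  rows 120-127 [x1,x2,x3,x4=1111]: 00000000  (ones: 0)
Satisfying assignments = 6+8+6+8+0+0+0+0+6+8+2+4+0+0+0+0 = 48

48


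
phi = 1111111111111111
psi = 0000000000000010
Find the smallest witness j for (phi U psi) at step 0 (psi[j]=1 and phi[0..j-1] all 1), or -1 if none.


(phi U psi) at 0: need smallest j with psi[j]=1 and phi[i]=1 for all i in [0,j).
Scan from step 0:
  step 0: phi=1, psi=0 -> continue
  step 1: phi=1, psi=0 -> continue
  step 2: phi=1, psi=0 -> continue
  step 3: phi=1, psi=0 -> continue
  step 14: psi=1 and phi held for [0,14) -> witness found
Witness step = 14

14


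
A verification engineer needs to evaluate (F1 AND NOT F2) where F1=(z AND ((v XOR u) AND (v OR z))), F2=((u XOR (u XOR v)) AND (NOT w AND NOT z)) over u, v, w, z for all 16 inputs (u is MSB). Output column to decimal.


F1 = (z AND ((v XOR u) AND (v OR z)))
F2 = ((u XOR (u XOR v)) AND (NOT w AND NOT z))
Counterexample to F1=>F2 is where F1=1 and F2=0.
Evaluate each row (bits = u,v,w,z, MSB first):
  row 0 [0000]: F1=0 F2=0 -> F1&~F2 -> 0
  row 1 [0001]: F1=0 F2=0 -> F1&~F2 -> 0
  row 2 [0010]: F1=0 F2=0 -> F1&~F2 -> 0
  row 3 [0011]: F1=0 F2=0 -> F1&~F2 -> 0
  row 4 [0100]: F1=0 F2=1 -> F1&~F2 -> 0
  row 5 [0101]: F1=1 F2=0 -> F1&~F2 -> 1
  row 6 [0110]: F1=0 F2=0 -> F1&~F2 -> 0
  row 7 [0111]: F1=1 F2=0 -> F1&~F2 -> 1
  row 8 [1000]: F1=0 F2=0 -> F1&~F2 -> 0
  row 9 [1001]: F1=1 F2=0 -> F1&~F2 -> 1
  row 10 [1010]: F1=0 F2=0 -> F1&~F2 -> 0
  row 11 [1011]: F1=1 F2=0 -> F1&~F2 -> 1
  row 12 [1100]: F1=0 F2=1 -> F1&~F2 -> 0
  row 13 [1101]: F1=0 F2=0 -> F1&~F2 -> 0
  row 14 [1110]: F1=0 F2=0 -> F1&~F2 -> 0
  row 15 [1111]: F1=0 F2=0 -> F1&~F2 -> 0
Full result column, 4 rows per line (u,v fixed per line; w,z runs 00..11 left to right):
  rows 0-3 [u,v=00]: 0000  = hex 0
  rows 4-7 [u,v=01]: 0101  = hex 5
  rows 8-11 [u,v=10]: 0101  = hex 5
  rows 12-15 [u,v=11]: 0000  = hex 0
Counterexample vector (row 0 .. row 15) = 0000010101010000
Output column grouped in 4s = 0000 0101 0101 0000 = 0x0550
Convert to decimal digit by digit (value = value*16 + digit):
  0 -> 0
  0*16 + 5 = 5
  5*16 + 5 = 85
  85*16 + 0 = 1360
Decimal = 1360

1360


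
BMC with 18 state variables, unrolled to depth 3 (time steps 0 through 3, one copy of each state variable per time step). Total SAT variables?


BMC unrolls to depth k, creating one copy of each state var for steps 0..k.
Step count = 3 + 1 = 4 (steps 0 through 3)
Vars per step = 18
Total = 18 * 4 = 72

72


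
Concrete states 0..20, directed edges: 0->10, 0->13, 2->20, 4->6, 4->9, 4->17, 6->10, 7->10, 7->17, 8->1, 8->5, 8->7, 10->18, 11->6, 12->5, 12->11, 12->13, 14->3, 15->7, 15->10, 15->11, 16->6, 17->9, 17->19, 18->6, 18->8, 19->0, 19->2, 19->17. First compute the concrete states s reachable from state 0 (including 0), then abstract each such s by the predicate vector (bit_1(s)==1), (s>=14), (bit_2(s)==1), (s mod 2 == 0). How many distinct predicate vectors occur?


BFS from 0:
Concrete reachable: {0, 1, 2, 5, 6, 7, 8, 9, 10, 13, 17, 18, 19, 20}
Abstract via predicates (bit_1(s)==1), (s>=14), (bit_2(s)==1), (s mod 2 == 0):
  (0,0,0,0) <- {1, 9}
  (0,0,0,1) <- {0, 8}
  (0,0,1,0) <- {5, 13}
  (0,1,0,0) <- {17}
  (0,1,1,1) <- {20}
  (1,0,0,1) <- {2, 10}
  (1,0,1,0) <- {7}
  (1,0,1,1) <- {6}
  (1,1,0,0) <- {19}
  (1,1,0,1) <- {18}
Distinct abstract states = 10

10


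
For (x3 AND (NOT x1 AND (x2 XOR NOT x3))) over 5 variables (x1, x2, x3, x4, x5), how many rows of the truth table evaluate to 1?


Formula: (x3 AND (NOT x1 AND (x2 XOR NOT x3))) over 5 vars (32 rows)
Evaluate each row (x1, x2, x3, x4, x5 as bits, MSB first):
  row 0 [00000]: (0 AND (NOT 0 AND (0 XOR NOT 0))) -> 0
  row 1 [00001]: (0 AND (NOT 0 AND (0 XOR NOT 0))) -> 0
  row 2 [00010]: (0 AND (NOT 0 AND (0 XOR NOT 0))) -> 0
  row 3 [00011]: (0 AND (NOT 0 AND (0 XOR NOT 0))) -> 0
  row 4 [00100]: (1 AND (NOT 0 AND (0 XOR NOT 1))) -> 0
  row 5 [00101]: (1 AND (NOT 0 AND (0 XOR NOT 1))) -> 0
  row 6 [00110]: (1 AND (NOT 0 AND (0 XOR NOT 1))) -> 0
  row 7 [00111]: (1 AND (NOT 0 AND (0 XOR NOT 1))) -> 0
  row 8 [01000]: (0 AND (NOT 0 AND (1 XOR NOT 0))) -> 0
  row 9 [01001]: (0 AND (NOT 0 AND (1 XOR NOT 0))) -> 0
  row 10 [01010]: (0 AND (NOT 0 AND (1 XOR NOT 0))) -> 0
  row 11 [01011]: (0 AND (NOT 0 AND (1 XOR NOT 0))) -> 0
  row 12 [01100]: (1 AND (NOT 0 AND (1 XOR NOT 1))) -> 1
  row 13 [01101]: (1 AND (NOT 0 AND (1 XOR NOT 1))) -> 1
  row 14 [01110]: (1 AND (NOT 0 AND (1 XOR NOT 1))) -> 1
  row 15 [01111]: (1 AND (NOT 0 AND (1 XOR NOT 1))) -> 1
  row 16 [10000]: (0 AND (NOT 1 AND (0 XOR NOT 0))) -> 0
  row 17 [10001]: (0 AND (NOT 1 AND (0 XOR NOT 0))) -> 0
  row 18 [10010]: (0 AND (NOT 1 AND (0 XOR NOT 0))) -> 0
  row 19 [10011]: (0 AND (NOT 1 AND (0 XOR NOT 0))) -> 0
  row 20 [10100]: (1 AND (NOT 1 AND (0 XOR NOT 1))) -> 0
  row 21 [10101]: (1 AND (NOT 1 AND (0 XOR NOT 1))) -> 0
  row 22 [10110]: (1 AND (NOT 1 AND (0 XOR NOT 1))) -> 0
  row 23 [10111]: (1 AND (NOT 1 AND (0 XOR NOT 1))) -> 0
  row 24 [11000]: (0 AND (NOT 1 AND (1 XOR NOT 0))) -> 0
  row 25 [11001]: (0 AND (NOT 1 AND (1 XOR NOT 0))) -> 0
  row 26 [11010]: (0 AND (NOT 1 AND (1 XOR NOT 0))) -> 0
  row 27 [11011]: (0 AND (NOT 1 AND (1 XOR NOT 0))) -> 0
  row 28 [11100]: (1 AND (NOT 1 AND (1 XOR NOT 1))) -> 0
  row 29 [11101]: (1 AND (NOT 1 AND (1 XOR NOT 1))) -> 0
  row 30 [11110]: (1 AND (NOT 1 AND (1 XOR NOT 1))) -> 0
  row 31 [11111]: (1 AND (NOT 1 AND (1 XOR NOT 1))) -> 0
Full result column, 8 rows per line (x1,x2 fixed per line; x3,x4,x5 runs 000..111 left to right):
  rows 0-7 [x1,x2=00]: 00000000  (ones: 0)
  rows 8-15 [x1,x2=01]: 00001111  (ones: 4)
  rows 16-23 [x1,x2=10]: 00000000  (ones: 0)
  rows 24-31 [x1,x2=11]: 00000000  (ones: 0)
Count of 1-rows = 0+4+0+0 = 4

4


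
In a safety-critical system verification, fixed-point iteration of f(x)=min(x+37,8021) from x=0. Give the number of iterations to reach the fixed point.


Step 1: x=0, cap=8021, increment=37
Step 2: x grows by 37 each step until capped at 8021; fixed point is x=8021
Step 3: iterations = ceil(8021/37) = 217

217


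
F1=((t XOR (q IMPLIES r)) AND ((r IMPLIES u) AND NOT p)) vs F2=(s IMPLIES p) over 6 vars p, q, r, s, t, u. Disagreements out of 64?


F1 = ((t XOR (q IMPLIES r)) AND ((r IMPLIES u) AND NOT p))
F2 = (s IMPLIES p)
Evaluate both on each of 64 rows (bits = p,q,r,s,t,u):
  row 0 [000000]: F1=1 F2=1 -> 0
  row 1 [000001]: F1=1 F2=1 -> 0
  row 2 [000010]: F1=0 F2=1 (differ) -> 1
  row 3 [000011]: F1=0 F2=1 (differ) -> 1
  row 4 [000100]: F1=1 F2=0 (differ) -> 1
  (every remaining row is evaluated the same way; all 64 results are listed next)
Full result column, 8 rows per line (p,q,r fixed per line; s,t,u runs 000..111 left to right):
  rows 0-7 [p,q,r=000]: 00111100  (ones: 4)
  rows 8-15 [p,q,r=001]: 10110100  (ones: 4)
  rows 16-23 [p,q,r=010]: 11000011  (ones: 4)
  rows 24-31 [p,q,r=011]: 10110100  (ones: 4)
  rows 32-39 [p,q,r=100]: 11111111  (ones: 8)
  rows 40-47 [p,q,r=101]: 11111111  (ones: 8)
  rows 48-55 [p,q,r=110]: 11111111  (ones: 8)
  rows 56-63 [p,q,r=111]: 11111111  (ones: 8)
Disagreements = 4+4+4+4+8+8+8+8 = 48

48


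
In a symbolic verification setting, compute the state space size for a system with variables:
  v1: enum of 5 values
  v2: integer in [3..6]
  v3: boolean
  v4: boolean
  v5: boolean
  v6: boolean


State space = product of domain sizes of all variables.
Domain sizes:
  v1 (enum of 5 values): 5
  v2 (integer in [3..6]): 4
  v3 (boolean): 2
  v4 (boolean): 2
  v5 (boolean): 2
  v6 (boolean): 2
Product = 5 * 4 * 2 * 2 * 2 * 2 = 320

320


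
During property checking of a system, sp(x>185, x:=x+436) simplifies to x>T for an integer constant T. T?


Formula: sp(P, x:=E) = exists old_x. (x = E[old_x/x]) AND P[old_x/x] (old_x is the value of x before the assignment; eliminate old_x by solving x = E[old_x/x] for old_x)
Step 1: Precondition P: x>185, i.e. old_x > 185
Step 2: Assignment gives x = old_x + 436, so old_x = x - 436
Step 3: Substitute into P: x - 436 > 185
Step 4: Simplify: x > 185+436 = 621

621


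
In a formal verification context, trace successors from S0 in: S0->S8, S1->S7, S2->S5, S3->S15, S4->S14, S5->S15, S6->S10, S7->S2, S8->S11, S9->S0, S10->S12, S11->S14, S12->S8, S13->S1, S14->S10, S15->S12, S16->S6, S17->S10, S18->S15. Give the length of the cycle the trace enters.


Trace from S0 until a state repeats:
  S0 -> S8 -> S11 -> S14 -> S10 -> S12 -> S8
S8 first seen at step 1, revisited at step 6.
Cycle length = 6 - 1 = 5

5


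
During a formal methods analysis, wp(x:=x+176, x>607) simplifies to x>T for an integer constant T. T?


Formula: wp(x:=E, P) = P[E/x] (substitute E for x in postcondition)
Step 1: Postcondition: x>607
Step 2: Substitute x+176 for x: x+176>607
Step 3: Solve for x: x > 607-176 = 431

431


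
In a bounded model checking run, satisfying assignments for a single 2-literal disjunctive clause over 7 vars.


Step 1: Total=2^7=128
Step 2: Unsat when all 2 false: 2^5=32
Step 3: Sat=128-32=96

96


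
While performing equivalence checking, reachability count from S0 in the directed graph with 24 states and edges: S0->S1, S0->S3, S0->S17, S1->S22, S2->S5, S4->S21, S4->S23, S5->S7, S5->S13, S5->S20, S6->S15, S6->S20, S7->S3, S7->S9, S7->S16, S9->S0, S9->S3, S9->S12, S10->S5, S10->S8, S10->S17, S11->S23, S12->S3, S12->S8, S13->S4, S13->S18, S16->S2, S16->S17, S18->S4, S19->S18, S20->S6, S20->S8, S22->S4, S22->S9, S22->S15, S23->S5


BFS from S0:
  layer 0: {S0}
  layer 1: {S1, S3, S17}
  layer 2: {S22}
  layer 3: {S4, S9, S15}
  layer 4: {S12, S21, S23}
  layer 5: {S5, S8}
  layer 6: {S7, S13, S20}
  layer 7: {S6, S16, S18}
  layer 8: {S2}
Reachable set: {S0, S1, S2, S3, S4, S5, S6, S7, S8, S9, S12, S13, S15, S16, S17, S18, S20, S21, S22, S23}
Count = 20

20


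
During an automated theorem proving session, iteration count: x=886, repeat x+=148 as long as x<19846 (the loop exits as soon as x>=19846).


Step 1: x goes from 886 toward 19846 by 148; the body runs while x<19846, so iterations = ceil((bound-start)/step)
Step 2: Distance=18960
Step 3: ceil(18960/148)=129

129


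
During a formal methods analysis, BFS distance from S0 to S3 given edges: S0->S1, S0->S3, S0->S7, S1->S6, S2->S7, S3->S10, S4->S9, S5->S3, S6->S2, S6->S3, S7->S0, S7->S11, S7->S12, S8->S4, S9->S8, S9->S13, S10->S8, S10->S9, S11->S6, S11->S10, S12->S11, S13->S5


BFS layer-by-layer from S0:
  dist 0: {S0}
  dist 1: {S1, S3, S7}
  -> S3 reached at distance 1
Shortest path length = 1

1


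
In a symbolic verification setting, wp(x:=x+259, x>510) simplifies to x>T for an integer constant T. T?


Formula: wp(x:=E, P) = P[E/x] (substitute E for x in postcondition)
Step 1: Postcondition: x>510
Step 2: Substitute x+259 for x: x+259>510
Step 3: Solve for x: x > 510-259 = 251

251


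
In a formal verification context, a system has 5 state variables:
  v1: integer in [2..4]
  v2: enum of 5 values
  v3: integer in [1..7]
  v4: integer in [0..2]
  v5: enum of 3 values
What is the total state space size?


State space = product of domain sizes of all variables.
Domain sizes:
  v1 (integer in [2..4]): 3
  v2 (enum of 5 values): 5
  v3 (integer in [1..7]): 7
  v4 (integer in [0..2]): 3
  v5 (enum of 3 values): 3
Product = 3 * 5 * 7 * 3 * 3 = 945

945


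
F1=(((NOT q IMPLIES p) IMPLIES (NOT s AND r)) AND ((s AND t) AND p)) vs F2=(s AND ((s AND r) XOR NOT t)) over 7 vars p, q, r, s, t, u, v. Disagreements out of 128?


F1 = (((NOT q IMPLIES p) IMPLIES (NOT s AND r)) AND ((s AND t) AND p))
F2 = (s AND ((s AND r) XOR NOT t))
Evaluate both on each of 128 rows (bits = p,q,r,s,t,u,v):
  row 0 [0000000]: F1=0 F2=0 -> 0
  row 1 [0000001]: F1=0 F2=0 -> 0
  row 2 [0000010]: F1=0 F2=0 -> 0
  row 3 [0000011]: F1=0 F2=0 -> 0
  row 4 [0000100]: F1=0 F2=0 -> 0
  (every remaining row is evaluated the same way; all 128 results are listed next)
Full result column, 8 rows per line (p,q,r,s fixed per line; t,u,v runs 000..111 left to right):
  rows 0-7 [p,q,r,s=0000]: 00000000  (ones: 0)
  rows 8-15 [p,q,r,s=0001]: 11110000  (ones: 4)
  rows 16-23 [p,q,r,s=0010]: 00000000  (ones: 0)
  rows 24-31 [p,q,r,s=0011]: 00001111  (ones: 4)
  rows 32-39 [p,q,r,s=0100]: 00000000  (ones: 0)
  rows 40-47 [p,q,r,s=0101]: 11110000  (ones: 4)
  rows 48-55 [p,q,r,s=0110]: 00000000  (ones: 0)
  rows 56-63 [p,q,r,s=0111]: 00001111  (ones: 4)
  rows 64-71 [p,q,r,s=1000]: 00000000  (ones: 0)
  rows 72-79 [p,q,r,s=1001]: 11110000  (ones: 4)
  rows 80-87 [p,q,r,s=1010]: 00000000  (ones: 0)
  rows 88-95 [p,q,r,s=1011]: 00001111  (ones: 4)
  rows 96-103 [p,q,r,s=1100]: 00000000  (ones: 0)
  rows 104-111 [p,q,r,s=1101]: 11110000  (ones: 4)
  rows 112-119 [p,q,r,s=1110]: 00000000  (ones: 0)
  rows 120-127 [p,q,r,s=1111]: 00001111  (ones: 4)
Disagreements = 0+4+0+4+0+4+0+4+0+4+0+4+0+4+0+4 = 32

32


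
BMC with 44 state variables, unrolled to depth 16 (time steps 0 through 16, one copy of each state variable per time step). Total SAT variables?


BMC unrolls to depth k, creating one copy of each state var for steps 0..k.
Step count = 16 + 1 = 17 (steps 0 through 16)
Vars per step = 44
Total = 44 * 17 = 748

748


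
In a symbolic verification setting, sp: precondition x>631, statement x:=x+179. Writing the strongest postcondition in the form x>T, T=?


Formula: sp(P, x:=E) = exists old_x. (x = E[old_x/x]) AND P[old_x/x] (old_x is the value of x before the assignment; eliminate old_x by solving x = E[old_x/x] for old_x)
Step 1: Precondition P: x>631, i.e. old_x > 631
Step 2: Assignment gives x = old_x + 179, so old_x = x - 179
Step 3: Substitute into P: x - 179 > 631
Step 4: Simplify: x > 631+179 = 810

810


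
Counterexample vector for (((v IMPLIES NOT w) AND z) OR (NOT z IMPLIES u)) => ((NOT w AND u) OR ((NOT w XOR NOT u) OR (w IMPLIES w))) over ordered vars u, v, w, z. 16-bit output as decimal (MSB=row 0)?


F1 = (((v IMPLIES NOT w) AND z) OR (NOT z IMPLIES u))
F2 = ((NOT w AND u) OR ((NOT w XOR NOT u) OR (w IMPLIES w)))
Counterexample to F1=>F2 is where F1=1 and F2=0.
Evaluate each row (bits = u,v,w,z, MSB first):
  row 0 [0000]: F1=0 F2=1 -> F1&~F2 -> 0
  row 1 [0001]: F1=1 F2=1 -> F1&~F2 -> 0
  row 2 [0010]: F1=0 F2=1 -> F1&~F2 -> 0
  row 3 [0011]: F1=1 F2=1 -> F1&~F2 -> 0
  row 4 [0100]: F1=0 F2=1 -> F1&~F2 -> 0
  row 5 [0101]: F1=1 F2=1 -> F1&~F2 -> 0
  row 6 [0110]: F1=0 F2=1 -> F1&~F2 -> 0
  row 7 [0111]: F1=1 F2=1 -> F1&~F2 -> 0
  row 8 [1000]: F1=1 F2=1 -> F1&~F2 -> 0
  row 9 [1001]: F1=1 F2=1 -> F1&~F2 -> 0
  row 10 [1010]: F1=1 F2=1 -> F1&~F2 -> 0
  row 11 [1011]: F1=1 F2=1 -> F1&~F2 -> 0
  row 12 [1100]: F1=1 F2=1 -> F1&~F2 -> 0
  row 13 [1101]: F1=1 F2=1 -> F1&~F2 -> 0
  row 14 [1110]: F1=1 F2=1 -> F1&~F2 -> 0
  row 15 [1111]: F1=1 F2=1 -> F1&~F2 -> 0
Full result column, 4 rows per line (u,v fixed per line; w,z runs 00..11 left to right):
  rows 0-3 [u,v=00]: 0000  = hex 0
  rows 4-7 [u,v=01]: 0000  = hex 0
  rows 8-11 [u,v=10]: 0000  = hex 0
  rows 12-15 [u,v=11]: 0000  = hex 0
Counterexample vector (row 0 .. row 15) = 0000000000000000
Output column grouped in 4s = 0000 0000 0000 0000 = 0x0000
Convert to decimal digit by digit (value = value*16 + digit):
  0 -> 0
  0*16 + 0 = 0
  0*16 + 0 = 0
  0*16 + 0 = 0
Decimal = 0

0


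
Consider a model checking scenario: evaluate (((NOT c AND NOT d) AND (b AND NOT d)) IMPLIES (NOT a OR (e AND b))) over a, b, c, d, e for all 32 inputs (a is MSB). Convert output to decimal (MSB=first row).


Formula: (((NOT c AND NOT d) AND (b AND NOT d)) IMPLIES (NOT a OR (e AND b))) over a, b, c, d, e (32 rows)
Evaluate each row (bits = a,b,c,d,e, MSB first):
  row 0 [00000]: (((NOT 0 AND NOT 0) AND (0 AND NOT 0)) IMPLIES (NOT 0 OR (0 AND 0))) -> 1
  row 1 [00001]: (((NOT 0 AND NOT 0) AND (0 AND NOT 0)) IMPLIES (NOT 0 OR (1 AND 0))) -> 1
  row 2 [00010]: (((NOT 0 AND NOT 1) AND (0 AND NOT 1)) IMPLIES (NOT 0 OR (0 AND 0))) -> 1
  row 3 [00011]: (((NOT 0 AND NOT 1) AND (0 AND NOT 1)) IMPLIES (NOT 0 OR (1 AND 0))) -> 1
  row 4 [00100]: (((NOT 1 AND NOT 0) AND (0 AND NOT 0)) IMPLIES (NOT 0 OR (0 AND 0))) -> 1
  row 5 [00101]: (((NOT 1 AND NOT 0) AND (0 AND NOT 0)) IMPLIES (NOT 0 OR (1 AND 0))) -> 1
  row 6 [00110]: (((NOT 1 AND NOT 1) AND (0 AND NOT 1)) IMPLIES (NOT 0 OR (0 AND 0))) -> 1
  row 7 [00111]: (((NOT 1 AND NOT 1) AND (0 AND NOT 1)) IMPLIES (NOT 0 OR (1 AND 0))) -> 1
  row 8 [01000]: (((NOT 0 AND NOT 0) AND (1 AND NOT 0)) IMPLIES (NOT 0 OR (0 AND 1))) -> 1
  row 9 [01001]: (((NOT 0 AND NOT 0) AND (1 AND NOT 0)) IMPLIES (NOT 0 OR (1 AND 1))) -> 1
  row 10 [01010]: (((NOT 0 AND NOT 1) AND (1 AND NOT 1)) IMPLIES (NOT 0 OR (0 AND 1))) -> 1
  row 11 [01011]: (((NOT 0 AND NOT 1) AND (1 AND NOT 1)) IMPLIES (NOT 0 OR (1 AND 1))) -> 1
  row 12 [01100]: (((NOT 1 AND NOT 0) AND (1 AND NOT 0)) IMPLIES (NOT 0 OR (0 AND 1))) -> 1
  row 13 [01101]: (((NOT 1 AND NOT 0) AND (1 AND NOT 0)) IMPLIES (NOT 0 OR (1 AND 1))) -> 1
  row 14 [01110]: (((NOT 1 AND NOT 1) AND (1 AND NOT 1)) IMPLIES (NOT 0 OR (0 AND 1))) -> 1
  row 15 [01111]: (((NOT 1 AND NOT 1) AND (1 AND NOT 1)) IMPLIES (NOT 0 OR (1 AND 1))) -> 1
  row 16 [10000]: (((NOT 0 AND NOT 0) AND (0 AND NOT 0)) IMPLIES (NOT 1 OR (0 AND 0))) -> 1
  row 17 [10001]: (((NOT 0 AND NOT 0) AND (0 AND NOT 0)) IMPLIES (NOT 1 OR (1 AND 0))) -> 1
  row 18 [10010]: (((NOT 0 AND NOT 1) AND (0 AND NOT 1)) IMPLIES (NOT 1 OR (0 AND 0))) -> 1
  row 19 [10011]: (((NOT 0 AND NOT 1) AND (0 AND NOT 1)) IMPLIES (NOT 1 OR (1 AND 0))) -> 1
  row 20 [10100]: (((NOT 1 AND NOT 0) AND (0 AND NOT 0)) IMPLIES (NOT 1 OR (0 AND 0))) -> 1
  row 21 [10101]: (((NOT 1 AND NOT 0) AND (0 AND NOT 0)) IMPLIES (NOT 1 OR (1 AND 0))) -> 1
  row 22 [10110]: (((NOT 1 AND NOT 1) AND (0 AND NOT 1)) IMPLIES (NOT 1 OR (0 AND 0))) -> 1
  row 23 [10111]: (((NOT 1 AND NOT 1) AND (0 AND NOT 1)) IMPLIES (NOT 1 OR (1 AND 0))) -> 1
  row 24 [11000]: (((NOT 0 AND NOT 0) AND (1 AND NOT 0)) IMPLIES (NOT 1 OR (0 AND 1))) -> 0
  row 25 [11001]: (((NOT 0 AND NOT 0) AND (1 AND NOT 0)) IMPLIES (NOT 1 OR (1 AND 1))) -> 1
  row 26 [11010]: (((NOT 0 AND NOT 1) AND (1 AND NOT 1)) IMPLIES (NOT 1 OR (0 AND 1))) -> 1
  row 27 [11011]: (((NOT 0 AND NOT 1) AND (1 AND NOT 1)) IMPLIES (NOT 1 OR (1 AND 1))) -> 1
  row 28 [11100]: (((NOT 1 AND NOT 0) AND (1 AND NOT 0)) IMPLIES (NOT 1 OR (0 AND 1))) -> 1
  row 29 [11101]: (((NOT 1 AND NOT 0) AND (1 AND NOT 0)) IMPLIES (NOT 1 OR (1 AND 1))) -> 1
  row 30 [11110]: (((NOT 1 AND NOT 1) AND (1 AND NOT 1)) IMPLIES (NOT 1 OR (0 AND 1))) -> 1
  row 31 [11111]: (((NOT 1 AND NOT 1) AND (1 AND NOT 1)) IMPLIES (NOT 1 OR (1 AND 1))) -> 1
Full result column, 4 rows per line (a,b,c fixed per line; d,e runs 00..11 left to right):
  rows 0-3 [a,b,c=000]: 1111  = hex F
  rows 4-7 [a,b,c=001]: 1111  = hex F
  rows 8-11 [a,b,c=010]: 1111  = hex F
  rows 12-15 [a,b,c=011]: 1111  = hex F
  rows 16-19 [a,b,c=100]: 1111  = hex F
  rows 20-23 [a,b,c=101]: 1111  = hex F
  rows 24-27 [a,b,c=110]: 0111  = hex 7
  rows 28-31 [a,b,c=111]: 1111  = hex F
Output column (row 0 .. row 31) = 11111111111111111111111101111111
Output column grouped in 4s = 1111 1111 1111 1111 1111 1111 0111 1111 = 0xFFFFFF7F
Convert to decimal digit by digit (value = value*16 + digit):
  F -> 15
  15*16 + 15 (F) = 255
  255*16 + 15 (F) = 4095
  4095*16 + 15 (F) = 65535
  65535*16 + 15 (F) = 1048575
  1048575*16 + 15 (F) = 16777215
  16777215*16 + 7 = 268435447
  268435447*16 + 15 (F) = 4294967167
Decimal = 4294967167

4294967167


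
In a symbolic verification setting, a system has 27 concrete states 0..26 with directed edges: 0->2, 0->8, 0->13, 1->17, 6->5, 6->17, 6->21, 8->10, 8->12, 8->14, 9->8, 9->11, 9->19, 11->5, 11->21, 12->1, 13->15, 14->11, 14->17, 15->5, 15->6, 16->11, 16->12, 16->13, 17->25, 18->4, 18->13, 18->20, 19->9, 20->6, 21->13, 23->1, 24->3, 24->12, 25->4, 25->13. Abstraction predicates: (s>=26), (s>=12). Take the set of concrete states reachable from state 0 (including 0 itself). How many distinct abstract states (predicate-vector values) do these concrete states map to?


BFS from 0:
Concrete reachable: {0, 1, 2, 4, 5, 6, 8, 10, 11, 12, 13, 14, 15, 17, 21, 25}
Abstract via predicates (s>=26), (s>=12):
  (0,0) <- {0, 1, 2, 4, 5, 6, 8, 10, 11}
  (0,1) <- {12, 13, 14, 15, 17, 21, 25}
Distinct abstract states = 2

2


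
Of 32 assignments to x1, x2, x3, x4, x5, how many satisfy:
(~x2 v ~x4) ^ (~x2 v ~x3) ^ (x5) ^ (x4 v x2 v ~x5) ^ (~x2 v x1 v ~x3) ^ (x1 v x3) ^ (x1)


CNF with 7 clauses over 5 vars (32 assignments).
An assignment satisfies CNF iff every clause has >=1 true literal.
Check each row (bits = x1,x2,x3,x4,x5; clause T/F shown):
  row 0 [00000]: clauses=TTFTTFF -> 0
  row 1 [00001]: clauses=TTTFTFF -> 0
  row 2 [00010]: clauses=TTFTTFF -> 0
  row 3 [00011]: clauses=TTTTTFF -> 0
  row 4 [00100]: clauses=TTFTTTF -> 0
  row 5 [00101]: clauses=TTTFTTF -> 0
  row 6 [00110]: clauses=TTFTTTF -> 0
  row 7 [00111]: clauses=TTTTTTF -> 0
  row 8 [01000]: clauses=TTFTTFF -> 0
  row 9 [01001]: clauses=TTTTTFF -> 0
  row 10 [01010]: clauses=FTFTTFF -> 0
  row 11 [01011]: clauses=FTTTTFF -> 0
  row 12 [01100]: clauses=TFFTFTF -> 0
  row 13 [01101]: clauses=TFTTFTF -> 0
  row 14 [01110]: clauses=FFFTFTF -> 0
  row 15 [01111]: clauses=FFTTFTF -> 0
  row 16 [10000]: clauses=TTFTTTT -> 0
  row 17 [10001]: clauses=TTTFTTT -> 0
  row 18 [10010]: clauses=TTFTTTT -> 0
  row 19 [10011]: clauses=TTTTTTT -> 1
  row 20 [10100]: clauses=TTFTTTT -> 0
  row 21 [10101]: clauses=TTTFTTT -> 0
  row 22 [10110]: clauses=TTFTTTT -> 0
  row 23 [10111]: clauses=TTTTTTT -> 1
  row 24 [11000]: clauses=TTFTTTT -> 0
  row 25 [11001]: clauses=TTTTTTT -> 1
  row 26 [11010]: clauses=FTFTTTT -> 0
  row 27 [11011]: clauses=FTTTTTT -> 0
  row 28 [11100]: clauses=TFFTTTT -> 0
  row 29 [11101]: clauses=TFTTTTT -> 0
  row 30 [11110]: clauses=FFFTTTT -> 0
  row 31 [11111]: clauses=FFTTTTT -> 0
Full result column, 8 rows per line (x1,x2 fixed per line; x3,x4,x5 runs 000..111 left to right):
  rows 0-7 [x1,x2=00]: 00000000  (ones: 0)
  rows 8-15 [x1,x2=01]: 00000000  (ones: 0)
  rows 16-23 [x1,x2=10]: 00010001  (ones: 2)
  rows 24-31 [x1,x2=11]: 01000000  (ones: 1)
Satisfying assignments = 0+0+2+1 = 3

3


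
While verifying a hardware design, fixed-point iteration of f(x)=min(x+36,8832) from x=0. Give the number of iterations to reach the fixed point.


Step 1: x=0, cap=8832, increment=36
Step 2: x grows by 36 each step until capped at 8832; fixed point is x=8832
Step 3: iterations = ceil(8832/36) = 246

246


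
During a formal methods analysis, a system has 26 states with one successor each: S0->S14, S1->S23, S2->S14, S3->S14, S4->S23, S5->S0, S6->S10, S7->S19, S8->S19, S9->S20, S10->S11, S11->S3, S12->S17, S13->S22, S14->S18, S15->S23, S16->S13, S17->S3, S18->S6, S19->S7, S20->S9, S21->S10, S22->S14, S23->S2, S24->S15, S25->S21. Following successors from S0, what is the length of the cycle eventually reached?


Trace from S0 until a state repeats:
  S0 -> S14 -> S18 -> S6 -> S10 -> S11 -> S3 -> S14
S14 first seen at step 1, revisited at step 7.
Cycle length = 7 - 1 = 6

6


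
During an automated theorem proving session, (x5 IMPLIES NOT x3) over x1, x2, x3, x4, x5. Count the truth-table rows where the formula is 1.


Formula: (x5 IMPLIES NOT x3) over 5 vars (32 rows)
Evaluate each row (x1, x2, x3, x4, x5 as bits, MSB first):
  row 0 [00000]: (0 IMPLIES NOT 0) -> 1
  row 1 [00001]: (1 IMPLIES NOT 0) -> 1
  row 2 [00010]: (0 IMPLIES NOT 0) -> 1
  row 3 [00011]: (1 IMPLIES NOT 0) -> 1
  row 4 [00100]: (0 IMPLIES NOT 1) -> 1
  row 5 [00101]: (1 IMPLIES NOT 1) -> 0
  row 6 [00110]: (0 IMPLIES NOT 1) -> 1
  row 7 [00111]: (1 IMPLIES NOT 1) -> 0
  row 8 [01000]: (0 IMPLIES NOT 0) -> 1
  row 9 [01001]: (1 IMPLIES NOT 0) -> 1
  row 10 [01010]: (0 IMPLIES NOT 0) -> 1
  row 11 [01011]: (1 IMPLIES NOT 0) -> 1
  row 12 [01100]: (0 IMPLIES NOT 1) -> 1
  row 13 [01101]: (1 IMPLIES NOT 1) -> 0
  row 14 [01110]: (0 IMPLIES NOT 1) -> 1
  row 15 [01111]: (1 IMPLIES NOT 1) -> 0
  row 16 [10000]: (0 IMPLIES NOT 0) -> 1
  row 17 [10001]: (1 IMPLIES NOT 0) -> 1
  row 18 [10010]: (0 IMPLIES NOT 0) -> 1
  row 19 [10011]: (1 IMPLIES NOT 0) -> 1
  row 20 [10100]: (0 IMPLIES NOT 1) -> 1
  row 21 [10101]: (1 IMPLIES NOT 1) -> 0
  row 22 [10110]: (0 IMPLIES NOT 1) -> 1
  row 23 [10111]: (1 IMPLIES NOT 1) -> 0
  row 24 [11000]: (0 IMPLIES NOT 0) -> 1
  row 25 [11001]: (1 IMPLIES NOT 0) -> 1
  row 26 [11010]: (0 IMPLIES NOT 0) -> 1
  row 27 [11011]: (1 IMPLIES NOT 0) -> 1
  row 28 [11100]: (0 IMPLIES NOT 1) -> 1
  row 29 [11101]: (1 IMPLIES NOT 1) -> 0
  row 30 [11110]: (0 IMPLIES NOT 1) -> 1
  row 31 [11111]: (1 IMPLIES NOT 1) -> 0
Full result column, 8 rows per line (x1,x2 fixed per line; x3,x4,x5 runs 000..111 left to right):
  rows 0-7 [x1,x2=00]: 11111010  (ones: 6)
  rows 8-15 [x1,x2=01]: 11111010  (ones: 6)
  rows 16-23 [x1,x2=10]: 11111010  (ones: 6)
  rows 24-31 [x1,x2=11]: 11111010  (ones: 6)
Count of 1-rows = 6+6+6+6 = 24

24


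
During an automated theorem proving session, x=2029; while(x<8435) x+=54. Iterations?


Step 1: x goes from 2029 toward 8435 by 54; the body runs while x<8435, so iterations = ceil((bound-start)/step)
Step 2: Distance=6406
Step 3: ceil(6406/54)=119

119


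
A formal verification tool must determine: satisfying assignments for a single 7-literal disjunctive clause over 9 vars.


Step 1: Total=2^9=512
Step 2: Unsat when all 7 false: 2^2=4
Step 3: Sat=512-4=508

508


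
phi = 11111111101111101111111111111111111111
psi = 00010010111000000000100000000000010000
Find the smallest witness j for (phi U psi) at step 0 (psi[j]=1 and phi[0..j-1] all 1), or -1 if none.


(phi U psi) at 0: need smallest j with psi[j]=1 and phi[i]=1 for all i in [0,j).
Scan from step 0:
  step 0: phi=1, psi=0 -> continue
  step 1: phi=1, psi=0 -> continue
  step 2: phi=1, psi=0 -> continue
  step 3: psi=1 and phi held for [0,3) -> witness found
Witness step = 3

3


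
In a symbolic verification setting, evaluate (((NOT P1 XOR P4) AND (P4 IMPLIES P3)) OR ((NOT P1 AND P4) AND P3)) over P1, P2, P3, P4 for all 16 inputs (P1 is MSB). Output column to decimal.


Formula: (((NOT P1 XOR P4) AND (P4 IMPLIES P3)) OR ((NOT P1 AND P4) AND P3)) over P1, P2, P3, P4 (16 rows)
Evaluate each row (bits = P1,P2,P3,P4, MSB first):
  row 0 [0000]: (((NOT 0 XOR 0) AND (0 IMPLIES 0)) OR ((NOT 0 AND 0) AND 0)) -> 1
  row 1 [0001]: (((NOT 0 XOR 1) AND (1 IMPLIES 0)) OR ((NOT 0 AND 1) AND 0)) -> 0
  row 2 [0010]: (((NOT 0 XOR 0) AND (0 IMPLIES 1)) OR ((NOT 0 AND 0) AND 1)) -> 1
  row 3 [0011]: (((NOT 0 XOR 1) AND (1 IMPLIES 1)) OR ((NOT 0 AND 1) AND 1)) -> 1
  row 4 [0100]: (((NOT 0 XOR 0) AND (0 IMPLIES 0)) OR ((NOT 0 AND 0) AND 0)) -> 1
  row 5 [0101]: (((NOT 0 XOR 1) AND (1 IMPLIES 0)) OR ((NOT 0 AND 1) AND 0)) -> 0
  row 6 [0110]: (((NOT 0 XOR 0) AND (0 IMPLIES 1)) OR ((NOT 0 AND 0) AND 1)) -> 1
  row 7 [0111]: (((NOT 0 XOR 1) AND (1 IMPLIES 1)) OR ((NOT 0 AND 1) AND 1)) -> 1
  row 8 [1000]: (((NOT 1 XOR 0) AND (0 IMPLIES 0)) OR ((NOT 1 AND 0) AND 0)) -> 0
  row 9 [1001]: (((NOT 1 XOR 1) AND (1 IMPLIES 0)) OR ((NOT 1 AND 1) AND 0)) -> 0
  row 10 [1010]: (((NOT 1 XOR 0) AND (0 IMPLIES 1)) OR ((NOT 1 AND 0) AND 1)) -> 0
  row 11 [1011]: (((NOT 1 XOR 1) AND (1 IMPLIES 1)) OR ((NOT 1 AND 1) AND 1)) -> 1
  row 12 [1100]: (((NOT 1 XOR 0) AND (0 IMPLIES 0)) OR ((NOT 1 AND 0) AND 0)) -> 0
  row 13 [1101]: (((NOT 1 XOR 1) AND (1 IMPLIES 0)) OR ((NOT 1 AND 1) AND 0)) -> 0
  row 14 [1110]: (((NOT 1 XOR 0) AND (0 IMPLIES 1)) OR ((NOT 1 AND 0) AND 1)) -> 0
  row 15 [1111]: (((NOT 1 XOR 1) AND (1 IMPLIES 1)) OR ((NOT 1 AND 1) AND 1)) -> 1
Full result column, 4 rows per line (P1,P2 fixed per line; P3,P4 runs 00..11 left to right):
  rows 0-3 [P1,P2=00]: 1011  = hex B
  rows 4-7 [P1,P2=01]: 1011  = hex B
  rows 8-11 [P1,P2=10]: 0001  = hex 1
  rows 12-15 [P1,P2=11]: 0001  = hex 1
Output column (row 0 .. row 15) = 1011101100010001
Output column grouped in 4s = 1011 1011 0001 0001 = 0xBB11
Convert to decimal digit by digit (value = value*16 + digit):
  B -> 11
  11*16 + 11 (B) = 187
  187*16 + 1 = 2993
  2993*16 + 1 = 47889
Decimal = 47889

47889
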